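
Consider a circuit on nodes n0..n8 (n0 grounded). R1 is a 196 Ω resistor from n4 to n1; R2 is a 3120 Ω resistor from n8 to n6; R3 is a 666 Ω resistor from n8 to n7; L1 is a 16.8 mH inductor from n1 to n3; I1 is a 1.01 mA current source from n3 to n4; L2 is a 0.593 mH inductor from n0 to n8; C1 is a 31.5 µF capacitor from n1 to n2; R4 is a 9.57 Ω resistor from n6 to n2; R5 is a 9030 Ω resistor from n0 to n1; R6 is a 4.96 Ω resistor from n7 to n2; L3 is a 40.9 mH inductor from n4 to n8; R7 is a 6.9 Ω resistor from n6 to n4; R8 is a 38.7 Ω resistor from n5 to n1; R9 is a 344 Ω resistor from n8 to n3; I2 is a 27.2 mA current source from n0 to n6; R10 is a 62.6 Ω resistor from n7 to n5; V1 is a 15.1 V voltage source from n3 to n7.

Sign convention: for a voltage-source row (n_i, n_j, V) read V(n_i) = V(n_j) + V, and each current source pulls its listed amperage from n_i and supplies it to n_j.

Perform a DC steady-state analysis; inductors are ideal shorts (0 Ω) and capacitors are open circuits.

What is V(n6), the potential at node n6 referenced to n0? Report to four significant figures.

-0.5287 V

Element admittances at DC:
  Y(R1) = 0.005102 S between n4,n1
  Y(R2) = 0.0003205 S between n8,n6
  Y(R3) = 0.001502 S between n8,n7
  L1: short n1↔n3 (DC inductor)
  I1: injects 0.00101 A into n4 (from n3)
  L2: short n0↔n8 (DC inductor)
  Y(C1) = 0.000 S between n1,n2
  Y(R4) = 0.1045 S between n6,n2
  Y(R5) = 0.0001107 S between n0,n1
  Y(R6) = 0.2016 S between n7,n2
  L3: short n4↔n8 (DC inductor)
  Y(R7) = 0.1449 S between n6,n4
  Y(R8) = 0.02584 S between n5,n1
  Y(R9) = 0.002907 S between n8,n3
  I2: injects 0.0272 A into n6 (from n0)
  Y(R10) = 0.01597 S between n7,n5
  V1: constraint V(n3)−V(n7) = 15.1
Assemble and solve the 12×12 MNA system:
  V(n1)=13.06  V(n2)=-1.524  V(n3)=13.06  V(n4)=0.000  V(n5)=7.292  V(n6)=-0.5287  V(n7)=-2.040  V(n8)=0.000
  i(L1)=-0.2171  i(L2)=-0.02575  i(L3)=-0.008980  i(V1)=-0.2561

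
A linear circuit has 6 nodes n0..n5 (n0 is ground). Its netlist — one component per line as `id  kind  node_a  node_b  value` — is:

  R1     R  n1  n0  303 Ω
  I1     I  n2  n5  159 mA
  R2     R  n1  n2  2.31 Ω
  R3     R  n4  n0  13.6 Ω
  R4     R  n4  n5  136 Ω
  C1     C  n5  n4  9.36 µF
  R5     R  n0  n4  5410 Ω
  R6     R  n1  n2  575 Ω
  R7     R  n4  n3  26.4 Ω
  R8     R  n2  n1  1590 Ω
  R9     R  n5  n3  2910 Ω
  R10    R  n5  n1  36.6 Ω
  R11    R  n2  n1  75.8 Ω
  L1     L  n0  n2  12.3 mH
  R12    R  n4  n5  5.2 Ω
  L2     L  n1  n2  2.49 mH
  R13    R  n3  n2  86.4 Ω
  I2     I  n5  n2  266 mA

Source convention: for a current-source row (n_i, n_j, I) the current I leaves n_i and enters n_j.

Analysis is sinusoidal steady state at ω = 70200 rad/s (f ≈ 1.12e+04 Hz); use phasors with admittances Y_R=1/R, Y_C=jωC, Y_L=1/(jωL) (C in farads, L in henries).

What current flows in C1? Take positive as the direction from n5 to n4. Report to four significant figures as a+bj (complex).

MNA unknowns: 5 node voltages V₁..V_5
R1: Y=0.003300+0.000j on G[1,0]
I1: z[2]−=0.159, z[5]+=0.159
R2: Y=0.4329+0.000j on G[1,2]
R3: Y=0.07353+0.000j on G[4,0]
R4: Y=0.007353+0.000j on G[4,5]
C1: Y=0.000+0.6571j on G[5,4]
R5: Y=0.0001848+0.000j on G[0,4]
R6: Y=0.001739+0.000j on G[1,2]
R7: Y=0.03788+0.000j on G[4,3]
R8: Y=0.0006289+0.000j on G[2,1]
R9: Y=0.0003436+0.000j on G[5,3]
R10: Y=0.02732+0.000j on G[5,1]
R11: Y=0.01319+0.000j on G[2,1]
L1: Y=0.000-0.001158j on G[0,2]
R12: Y=0.1923+0.000j on G[4,5]
L2: Y=0.000-0.005721j on G[1,2]
R13: Y=0.01157+0.000j on G[3,2]
I2: z[5]−=0.266, z[2]+=0.266
solve → V1=2.548+0.1448j, V2=2.730+0.1519j, V3=0.5450+0.06357j, V4=-0.1165+0.03641j, V5=-0.1284+0.08398j

-0.03126-0.007844j A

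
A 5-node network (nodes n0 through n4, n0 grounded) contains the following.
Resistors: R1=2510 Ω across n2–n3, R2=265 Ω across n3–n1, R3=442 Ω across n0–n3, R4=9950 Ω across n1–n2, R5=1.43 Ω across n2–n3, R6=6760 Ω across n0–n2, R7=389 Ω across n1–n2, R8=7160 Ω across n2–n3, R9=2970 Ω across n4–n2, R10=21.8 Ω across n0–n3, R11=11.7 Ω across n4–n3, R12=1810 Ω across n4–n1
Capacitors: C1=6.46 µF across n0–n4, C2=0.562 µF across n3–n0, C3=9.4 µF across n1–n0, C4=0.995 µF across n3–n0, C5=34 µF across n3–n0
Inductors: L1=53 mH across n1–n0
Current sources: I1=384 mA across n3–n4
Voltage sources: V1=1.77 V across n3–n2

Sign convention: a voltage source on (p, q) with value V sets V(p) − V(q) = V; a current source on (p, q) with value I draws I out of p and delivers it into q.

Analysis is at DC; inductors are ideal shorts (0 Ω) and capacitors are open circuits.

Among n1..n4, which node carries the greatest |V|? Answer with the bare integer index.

Element admittances at DC:
  Y(R1) = 0.0003984 S between n2,n3
  Y(R2) = 0.003774 S between n3,n1
  Y(C1) = 0.000 S between n0,n4
  Y(R3) = 0.002262 S between n0,n3
  Y(R4) = 0.0001005 S between n1,n2
  Y(R5) = 0.6993 S between n2,n3
  L1: short n1↔n0 (DC inductor)
  Y(C2) = 0.000 S between n3,n0
  Y(R6) = 0.0001479 S between n0,n2
  Y(R7) = 0.002571 S between n1,n2
  Y(C3) = 0.000 S between n1,n0
  Y(R8) = 0.0001397 S between n2,n3
  Y(R9) = 0.0003367 S between n4,n2
  Y(C4) = 0.000 S between n3,n0
  Y(R10) = 0.04587 S between n0,n3
  I1: injects 0.384 A into n4 (from n3)
  Y(R11) = 0.08547 S between n4,n3
  Y(C5) = 0.000 S between n3,n0
  Y(R12) = 0.0005525 S between n4,n1
  V1: constraint V(n3)−V(n2) = 1.77
Assemble and solve the 6×6 MNA system:
  V(n1)=0.000  V(n2)=-1.724  V(n3)=0.04590  V(n4)=4.485
  i(L1)=-0.001954  i(V1)=-1.246

4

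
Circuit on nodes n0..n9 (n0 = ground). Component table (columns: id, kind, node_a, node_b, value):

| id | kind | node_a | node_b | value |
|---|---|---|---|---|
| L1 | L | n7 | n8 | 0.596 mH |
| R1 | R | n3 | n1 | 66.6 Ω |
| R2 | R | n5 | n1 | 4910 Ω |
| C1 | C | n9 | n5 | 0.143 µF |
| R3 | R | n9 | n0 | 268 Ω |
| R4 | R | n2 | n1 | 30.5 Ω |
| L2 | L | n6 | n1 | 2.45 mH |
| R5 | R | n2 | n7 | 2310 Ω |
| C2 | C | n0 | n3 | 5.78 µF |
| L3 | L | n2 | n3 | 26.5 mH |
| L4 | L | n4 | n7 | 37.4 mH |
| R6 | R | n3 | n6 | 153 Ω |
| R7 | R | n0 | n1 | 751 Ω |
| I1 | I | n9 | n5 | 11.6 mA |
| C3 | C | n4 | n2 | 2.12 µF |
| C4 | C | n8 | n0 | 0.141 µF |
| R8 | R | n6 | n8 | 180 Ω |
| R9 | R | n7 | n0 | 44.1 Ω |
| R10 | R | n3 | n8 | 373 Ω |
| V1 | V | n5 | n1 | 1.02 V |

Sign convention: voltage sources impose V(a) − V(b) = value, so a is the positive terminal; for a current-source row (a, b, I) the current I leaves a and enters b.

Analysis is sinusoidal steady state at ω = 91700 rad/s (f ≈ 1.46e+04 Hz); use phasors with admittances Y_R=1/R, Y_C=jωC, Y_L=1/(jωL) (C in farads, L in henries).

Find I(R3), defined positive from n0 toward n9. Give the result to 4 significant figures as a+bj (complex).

-0.002521-0.003288j A

MNA unknowns: 9 node voltages V₁..V_9 plus 1 source current (V1)
L1: Y=0.000-0.01830j on G[7,8]
R1: Y=0.01502+0.000j on G[3,1]
R2: Y=0.0002037+0.000j on G[5,1]
C1: Y=0.000+0.01311j on G[9,5]
R3: Y=0.003731+0.000j on G[9,0]
R4: Y=0.03279+0.000j on G[2,1]
L2: Y=0.000-0.004451j on G[6,1]
R5: Y=0.0004329+0.000j on G[2,7]
C2: Y=0.000+0.5300j on G[0,3]
L3: Y=0.000-0.0004115j on G[2,3]
L4: Y=0.000-0.0002916j on G[4,7]
R6: Y=0.006536+0.000j on G[3,6]
R7: Y=0.001332+0.000j on G[0,1]
I1: z[9]−=0.0116, z[5]+=0.0116
C3: Y=0.000+0.1944j on G[4,2]
C4: Y=0.000+0.01293j on G[8,0]
R8: Y=0.005556+0.000j on G[6,8]
R9: Y=0.02268+0.000j on G[7,0]
R10: Y=0.002681+0.000j on G[3,8]
V1: row V5−V1=1.02, i_V1 at 5,1
solve → V1=-0.09367-0.1957j, V2=-0.08828-0.1946j, V3=-0.005549+0.003872j, V4=-0.08840-0.1950j, V5=0.9263-0.1957j, V6=-0.09288+0.005722j, V7=-0.01101+0.01573j, V8=-0.03425+0.007266j, V9=0.6756+0.8812j
aux → i_V1=-0.002729-0.003288j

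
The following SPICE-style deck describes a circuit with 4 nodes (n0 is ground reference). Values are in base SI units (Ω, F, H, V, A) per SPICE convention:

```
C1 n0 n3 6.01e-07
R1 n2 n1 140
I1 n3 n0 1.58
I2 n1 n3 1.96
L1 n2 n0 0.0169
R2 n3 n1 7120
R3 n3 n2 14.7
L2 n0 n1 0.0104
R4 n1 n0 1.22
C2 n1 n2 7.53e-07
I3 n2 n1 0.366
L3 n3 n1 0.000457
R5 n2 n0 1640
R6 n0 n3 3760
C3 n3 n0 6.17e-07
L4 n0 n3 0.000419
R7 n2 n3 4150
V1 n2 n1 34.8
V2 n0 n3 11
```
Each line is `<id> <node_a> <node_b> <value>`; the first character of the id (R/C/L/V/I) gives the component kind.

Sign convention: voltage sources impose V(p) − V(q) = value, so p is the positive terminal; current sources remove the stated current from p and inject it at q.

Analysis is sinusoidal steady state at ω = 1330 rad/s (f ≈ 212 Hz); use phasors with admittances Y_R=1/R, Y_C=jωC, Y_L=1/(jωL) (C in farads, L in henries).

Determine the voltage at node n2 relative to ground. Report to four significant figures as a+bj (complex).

Apply KCL at each of the 3 non-ground nodes and solve the resulting linear system.
Node n1: branches {R1, I2, R2, L2, R4, C2, I3, L3, V1} → V_1 = -10.05+2.171j
Node n2: branches {R1, L1, R3, C2, I3, R5, R7, V1} → V_2 = 24.75+2.171j
Node n3: branches {C1, I1, I2, R2, R3, L3, R6, C3, L4, R7, V2} → V_3 = -11.00+0.000j
Source currents: i(V1)=-3.167+0.9165j, i(V2)=-6.396+21.13j

24.75+2.171j V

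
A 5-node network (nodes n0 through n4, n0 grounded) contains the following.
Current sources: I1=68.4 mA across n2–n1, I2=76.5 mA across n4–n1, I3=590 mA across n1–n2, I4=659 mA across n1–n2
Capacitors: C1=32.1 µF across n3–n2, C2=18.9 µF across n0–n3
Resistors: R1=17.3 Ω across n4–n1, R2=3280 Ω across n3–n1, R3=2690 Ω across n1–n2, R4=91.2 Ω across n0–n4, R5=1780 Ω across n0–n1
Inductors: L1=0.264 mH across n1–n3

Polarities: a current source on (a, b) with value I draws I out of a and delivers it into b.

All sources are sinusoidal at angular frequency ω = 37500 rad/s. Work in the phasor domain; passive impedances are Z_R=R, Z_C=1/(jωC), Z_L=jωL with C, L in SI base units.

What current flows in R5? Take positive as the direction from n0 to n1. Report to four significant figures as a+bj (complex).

Element admittances at ω=37500 rad/s:
  I1: injects 0.0684 A into n1 (from n2)
  Y(C1) = 0.000+1.204j S between n3,n2
  Y(R1) = 0.05780+0.000j S between n4,n1
  Y(R2) = 0.0003049+0.000j S between n3,n1
  Y(C2) = 0.000+0.7087j S between n0,n3
  Y(R3) = 0.0003717+0.000j S between n1,n2
  Y(L1) = 0.000-0.1010j S between n1,n3
  I2: injects 0.0765 A into n1 (from n4)
  Y(R4) = 0.01096+0.000j S between n0,n4
  I3: injects 0.59 A into n2 (from n1)
  Y(R5) = 0.0005618+0.000j S between n0,n1
  I4: injects 0.659 A into n2 (from n1)
Assemble and solve the 4×4 MNA system:
  V(n1)=-1.027-11.49j  V(n2)=0.1553-1.012j  V(n3)=0.1585-0.03138j  V(n4)=-1.976-9.659j

0.0005770+0.006456j A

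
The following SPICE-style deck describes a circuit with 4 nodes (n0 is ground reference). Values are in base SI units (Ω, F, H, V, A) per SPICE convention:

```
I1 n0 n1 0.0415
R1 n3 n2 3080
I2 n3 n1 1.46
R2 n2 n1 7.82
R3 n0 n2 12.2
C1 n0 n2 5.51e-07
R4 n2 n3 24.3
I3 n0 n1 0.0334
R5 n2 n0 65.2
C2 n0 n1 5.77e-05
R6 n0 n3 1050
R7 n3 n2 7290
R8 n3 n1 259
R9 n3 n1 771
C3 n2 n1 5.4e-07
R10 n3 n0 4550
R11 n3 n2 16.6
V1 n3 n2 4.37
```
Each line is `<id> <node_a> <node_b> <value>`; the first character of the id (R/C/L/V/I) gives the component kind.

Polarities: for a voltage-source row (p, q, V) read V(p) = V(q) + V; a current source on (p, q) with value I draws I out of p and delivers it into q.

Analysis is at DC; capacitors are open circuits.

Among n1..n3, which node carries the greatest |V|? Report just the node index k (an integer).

Element admittances at DC:
  I1: injects 0.0415 A into n1 (from n0)
  Y(R1) = 0.0003247 S between n3,n2
  I2: injects 1.46 A into n1 (from n3)
  Y(R2) = 0.1279 S between n2,n1
  Y(R3) = 0.08197 S between n0,n2
  Y(C1) = 0.000 S between n0,n2
  Y(R4) = 0.04115 S between n2,n3
  I3: injects 0.0334 A into n1 (from n0)
  Y(R5) = 0.01534 S between n2,n0
  Y(C2) = 0.000 S between n0,n1
  Y(R6) = 0.0009524 S between n0,n3
  Y(R7) = 0.0001372 S between n3,n2
  Y(R8) = 0.003861 S between n3,n1
  Y(R9) = 0.001297 S between n3,n1
  Y(C3) = 0.000 S between n2,n1
  Y(R10) = 0.0002198 S between n3,n0
  Y(R11) = 0.06024 S between n3,n2
  V1: constraint V(n3)−V(n2) = 4.37
Assemble and solve the 4×4 MNA system:
  V(n1)=12.42  V(n2)=0.7086  V(n3)=5.079
  i(V1)=-1.873

1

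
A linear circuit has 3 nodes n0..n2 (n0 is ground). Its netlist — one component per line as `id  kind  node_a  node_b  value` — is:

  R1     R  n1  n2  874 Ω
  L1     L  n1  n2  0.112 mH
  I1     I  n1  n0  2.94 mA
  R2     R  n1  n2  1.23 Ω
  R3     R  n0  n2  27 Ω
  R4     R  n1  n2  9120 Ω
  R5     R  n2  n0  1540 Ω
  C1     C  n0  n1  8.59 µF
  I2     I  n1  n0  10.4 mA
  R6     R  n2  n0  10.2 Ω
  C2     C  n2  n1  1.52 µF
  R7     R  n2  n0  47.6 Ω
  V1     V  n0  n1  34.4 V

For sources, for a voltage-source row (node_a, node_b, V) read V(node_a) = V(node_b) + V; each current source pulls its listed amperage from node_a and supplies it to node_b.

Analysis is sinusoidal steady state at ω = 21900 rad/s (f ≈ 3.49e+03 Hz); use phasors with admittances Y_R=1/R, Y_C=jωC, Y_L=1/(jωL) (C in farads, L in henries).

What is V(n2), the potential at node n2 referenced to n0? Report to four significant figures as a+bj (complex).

-29.57+1.864j V

Apply KCL at each of the 2 non-ground nodes and solve the resulting linear system.
Node n1: branches {R1, L1, I1, R2, R4, C1, I2, C2, V1} → V_1 = -34.40+0.000j
Node n2: branches {R1, L1, R2, R3, R4, R5, R6, C2, R7} → V_2 = -29.57+1.864j
Source currents: i(V1)=-4.621-6.179j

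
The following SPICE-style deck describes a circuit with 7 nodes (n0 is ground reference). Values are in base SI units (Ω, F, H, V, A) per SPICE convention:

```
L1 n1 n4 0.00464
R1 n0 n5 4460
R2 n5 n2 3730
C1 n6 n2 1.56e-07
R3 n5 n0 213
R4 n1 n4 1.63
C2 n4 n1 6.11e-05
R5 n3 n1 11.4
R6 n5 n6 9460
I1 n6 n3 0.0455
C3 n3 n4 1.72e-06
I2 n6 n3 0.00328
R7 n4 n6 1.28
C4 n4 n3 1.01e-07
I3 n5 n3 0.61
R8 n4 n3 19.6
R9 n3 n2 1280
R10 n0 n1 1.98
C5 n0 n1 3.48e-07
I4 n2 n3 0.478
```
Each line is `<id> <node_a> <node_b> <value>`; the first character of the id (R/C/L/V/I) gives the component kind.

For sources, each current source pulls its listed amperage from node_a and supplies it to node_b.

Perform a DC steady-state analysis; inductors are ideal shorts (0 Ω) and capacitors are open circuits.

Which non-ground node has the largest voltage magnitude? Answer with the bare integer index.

2

MNA unknowns: 6 node voltages V₁..V_6 plus 1 source current (L1)
L1: row V1−V4=0, i_L1 at 1,4
R1: Y=0.0002242 on G[0,5]
R2: Y=0.0002681 on G[5,2]
C1: Y=0.000 on G[6,2]
R3: Y=0.004695 on G[5,0]
R4: Y=0.6135 on G[1,4]
C2: Y=0.000 on G[4,1]
R5: Y=0.08772 on G[3,1]
R6: Y=0.0001057 on G[5,6]
I1: z[6]−=0.0455, z[3]+=0.0455
C3: Y=0.000 on G[3,4]
I2: z[6]−=0.00328, z[3]+=0.00328
R7: Y=0.7812 on G[4,6]
C4: Y=0.000 on G[4,3]
I3: z[5]−=0.61, z[3]+=0.61
R8: Y=0.05102 on G[4,3]
R9: Y=0.0007813 on G[3,2]
R10: Y=0.5051 on G[0,1]
C5: Y=0.000 on G[0,1]
I4: z[2]−=0.478, z[3]+=0.478
solve → V1=1.362, V2=-486.2, V3=6.780, V4=1.362, V5=-139.9, V6=1.281
aux → i_L1=-0.2127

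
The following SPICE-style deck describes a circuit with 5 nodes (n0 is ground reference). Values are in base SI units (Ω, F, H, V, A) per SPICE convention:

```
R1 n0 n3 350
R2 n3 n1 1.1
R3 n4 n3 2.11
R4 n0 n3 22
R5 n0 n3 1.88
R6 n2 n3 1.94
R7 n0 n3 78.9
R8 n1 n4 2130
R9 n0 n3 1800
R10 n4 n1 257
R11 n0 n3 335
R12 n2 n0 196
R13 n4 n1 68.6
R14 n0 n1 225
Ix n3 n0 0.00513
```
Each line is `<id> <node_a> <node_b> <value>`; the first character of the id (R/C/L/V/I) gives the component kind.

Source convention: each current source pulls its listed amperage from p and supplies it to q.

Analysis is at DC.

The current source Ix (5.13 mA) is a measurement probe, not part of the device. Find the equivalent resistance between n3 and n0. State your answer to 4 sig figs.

R_eq = 1.650 Ω

Element admittances at DC:
  Y(R1) = 0.002857 S between n0,n3
  Y(R2) = 0.9091 S between n3,n1
  Y(R3) = 0.4739 S between n4,n3
  Y(R4) = 0.04545 S between n0,n3
  Y(R5) = 0.5319 S between n0,n3
  Y(R6) = 0.5155 S between n2,n3
  Y(R7) = 0.01267 S between n0,n3
  Y(R8) = 0.0004695 S between n1,n4
  Y(R9) = 0.0005556 S between n0,n3
  Y(R10) = 0.003891 S between n4,n1
  Y(R11) = 0.002985 S between n0,n3
  Y(R12) = 0.005102 S between n2,n0
  Y(R13) = 0.01458 S between n4,n1
  Y(R14) = 0.004444 S between n0,n1
  Ix: injects 0.00513 A into n0 (from n3)
Assemble and solve the 4×4 MNA system:
  V(n1)=-0.008426  V(n2)=-0.008384  V(n3)=-0.008467  V(n4)=-0.008465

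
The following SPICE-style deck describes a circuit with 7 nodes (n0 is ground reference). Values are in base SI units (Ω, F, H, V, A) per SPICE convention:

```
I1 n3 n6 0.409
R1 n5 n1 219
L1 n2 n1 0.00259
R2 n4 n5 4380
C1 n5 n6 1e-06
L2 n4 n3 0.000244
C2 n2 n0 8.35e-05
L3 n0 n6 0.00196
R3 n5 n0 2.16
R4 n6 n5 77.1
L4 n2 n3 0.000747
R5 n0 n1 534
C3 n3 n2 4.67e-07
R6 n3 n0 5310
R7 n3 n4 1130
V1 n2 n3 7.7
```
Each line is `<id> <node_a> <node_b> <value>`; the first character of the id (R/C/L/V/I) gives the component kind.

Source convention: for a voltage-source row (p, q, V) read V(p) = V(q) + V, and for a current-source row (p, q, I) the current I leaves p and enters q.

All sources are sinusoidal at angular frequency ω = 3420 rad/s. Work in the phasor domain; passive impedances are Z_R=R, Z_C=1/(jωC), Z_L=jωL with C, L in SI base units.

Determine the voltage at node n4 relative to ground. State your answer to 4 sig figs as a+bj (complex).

Element admittances at ω=3420 rad/s:
  I1: injects 0.409 A into n6 (from n3)
  Y(R1) = 0.004566+0.000j S between n5,n1
  Y(L1) = 0.000-0.1129j S between n2,n1
  Y(R2) = 0.0002283+0.000j S between n4,n5
  Y(C1) = 0.000+0.003420j S between n5,n6
  Y(L2) = 0.000-1.198j S between n4,n3
  Y(C2) = 0.000+0.2856j S between n2,n0
  Y(L3) = 0.000-0.1492j S between n0,n6
  Y(R3) = 0.4630+0.000j S between n5,n0
  Y(R4) = 0.01297+0.000j S between n6,n5
  Y(L4) = 0.000-0.3914j S between n2,n3
  Y(R5) = 0.001873+0.000j S between n0,n1
  Y(C3) = 0.000+0.001597j S between n3,n2
  Y(R6) = 0.0001883+0.000j S between n3,n0
  Y(R7) = 0.0008850+0.000j S between n3,n4
  V1: constraint V(n2)−V(n3) = 7.7
Assemble and solve the 7×7 MNA system:
  V(n1)=0.04471+1.419j  V(n2)=-0.03254+1.422j  V(n3)=-7.733+1.422j  V(n4)=-7.732+1.424j  V(n5)=-0.01592+0.09101j  V(n6)=0.2397+2.781j
  i(V1)=0.4058+3.002j

-7.732+1.424j V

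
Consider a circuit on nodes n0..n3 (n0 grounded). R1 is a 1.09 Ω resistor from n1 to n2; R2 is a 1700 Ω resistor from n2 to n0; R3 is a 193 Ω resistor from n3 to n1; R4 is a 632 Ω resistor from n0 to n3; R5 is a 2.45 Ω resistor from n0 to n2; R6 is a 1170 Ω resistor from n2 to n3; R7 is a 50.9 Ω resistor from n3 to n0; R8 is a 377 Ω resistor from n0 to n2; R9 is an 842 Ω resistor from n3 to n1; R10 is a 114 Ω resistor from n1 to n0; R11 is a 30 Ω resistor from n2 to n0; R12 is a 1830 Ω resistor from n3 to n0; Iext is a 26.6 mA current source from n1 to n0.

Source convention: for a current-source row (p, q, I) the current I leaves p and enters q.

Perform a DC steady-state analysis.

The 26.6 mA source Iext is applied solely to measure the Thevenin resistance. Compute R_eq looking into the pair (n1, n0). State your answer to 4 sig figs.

R_eq = 3.191 Ω

MNA unknowns: 3 node voltages V₁..V_3
R1: Y=0.9174 on G[1,2]
R2: Y=0.0005882 on G[2,0]
R3: Y=0.005181 on G[3,1]
R4: Y=0.001582 on G[0,3]
R5: Y=0.4082 on G[0,2]
R6: Y=0.0008547 on G[2,3]
R7: Y=0.01965 on G[3,0]
R8: Y=0.002653 on G[0,2]
R9: Y=0.001188 on G[3,1]
R10: Y=0.008772 on G[1,0]
R11: Y=0.03333 on G[2,0]
R12: Y=0.0005464 on G[3,0]
Iext: z[1]−=0.0266, z[0]+=0.0266
solve → V1=-0.08488, V2=-0.05714, V3=-0.02033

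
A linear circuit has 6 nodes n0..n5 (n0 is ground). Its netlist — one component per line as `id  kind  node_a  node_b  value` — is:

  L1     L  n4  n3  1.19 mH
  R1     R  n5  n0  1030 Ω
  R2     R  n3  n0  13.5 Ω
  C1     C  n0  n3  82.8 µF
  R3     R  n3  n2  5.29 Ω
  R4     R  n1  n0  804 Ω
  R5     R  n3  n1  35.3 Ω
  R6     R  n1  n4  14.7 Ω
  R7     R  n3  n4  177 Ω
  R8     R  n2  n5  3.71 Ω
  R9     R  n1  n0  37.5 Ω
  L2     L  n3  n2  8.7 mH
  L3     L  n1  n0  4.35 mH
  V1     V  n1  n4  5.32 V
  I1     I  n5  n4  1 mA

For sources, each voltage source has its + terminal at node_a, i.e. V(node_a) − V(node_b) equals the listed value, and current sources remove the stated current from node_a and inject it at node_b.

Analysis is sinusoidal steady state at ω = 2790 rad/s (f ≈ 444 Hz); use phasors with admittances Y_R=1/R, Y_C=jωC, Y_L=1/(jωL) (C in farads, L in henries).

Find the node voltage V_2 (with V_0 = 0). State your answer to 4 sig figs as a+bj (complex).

1.430+1.206j V

Element admittances at ω=2790 rad/s:
  Y(L1) = 0.000-0.3012j S between n4,n3
  Y(R1) = 0.0009709+0.000j S between n5,n0
  Y(R2) = 0.07407+0.000j S between n3,n0
  Y(C1) = 0.000+0.2310j S between n0,n3
  Y(R3) = 0.1890+0.000j S between n3,n2
  Y(R4) = 0.001244+0.000j S between n1,n0
  Y(R5) = 0.02833+0.000j S between n3,n1
  Y(R6) = 0.06803+0.000j S between n1,n4
  Y(R7) = 0.005650+0.000j S between n3,n4
  Y(R8) = 0.2695+0.000j S between n2,n5
  Y(R9) = 0.02667+0.000j S between n1,n0
  Y(L2) = 0.000-0.04120j S between n3,n2
  Y(L3) = 0.000-0.08240j S between n1,n0
  V1: constraint V(n1)−V(n4) = 5.32
  I1: injects 0.001 A into n4 (from n5)
Assemble and solve the 6×6 MNA system:
  V(n1)=5.252+0.3151j  V(n2)=1.430+1.206j  V(n3)=1.440+1.215j  V(n4)=-0.06845+0.3151j  V(n5)=1.421+1.202j
  i(V1)=-0.6424+0.4494j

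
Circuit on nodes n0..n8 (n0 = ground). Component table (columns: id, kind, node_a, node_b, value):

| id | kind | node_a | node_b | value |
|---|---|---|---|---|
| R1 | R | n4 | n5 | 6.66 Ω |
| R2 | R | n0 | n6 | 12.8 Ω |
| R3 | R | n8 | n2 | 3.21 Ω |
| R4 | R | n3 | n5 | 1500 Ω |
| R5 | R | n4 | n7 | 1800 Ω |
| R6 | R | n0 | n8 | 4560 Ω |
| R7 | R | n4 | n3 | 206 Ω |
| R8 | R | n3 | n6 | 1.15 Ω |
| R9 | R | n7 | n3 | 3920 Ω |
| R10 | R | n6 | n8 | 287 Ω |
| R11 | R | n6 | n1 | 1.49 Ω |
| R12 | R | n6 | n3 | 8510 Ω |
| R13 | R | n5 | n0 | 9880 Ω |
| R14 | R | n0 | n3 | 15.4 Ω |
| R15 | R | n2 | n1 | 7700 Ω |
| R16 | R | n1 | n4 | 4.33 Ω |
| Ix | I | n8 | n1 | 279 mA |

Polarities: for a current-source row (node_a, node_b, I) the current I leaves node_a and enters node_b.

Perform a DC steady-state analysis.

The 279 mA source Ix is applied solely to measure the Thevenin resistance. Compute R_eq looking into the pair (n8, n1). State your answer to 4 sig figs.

R_eq = 262.3 Ω

Element admittances at DC:
  Y(R1) = 0.1502 S between n4,n5
  Y(R2) = 0.07812 S between n0,n6
  Y(R3) = 0.3115 S between n8,n2
  Y(R4) = 0.0006667 S between n3,n5
  Y(R5) = 0.0005556 S between n4,n7
  Y(R6) = 0.0002193 S between n0,n8
  Y(R7) = 0.004854 S between n4,n3
  Y(R8) = 0.8696 S between n3,n6
  Y(R9) = 0.0002551 S between n7,n3
  Y(R10) = 0.003484 S between n6,n8
  Y(R11) = 0.6711 S between n6,n1
  Y(R12) = 0.0001175 S between n6,n3
  Y(R13) = 0.0001012 S between n5,n0
  Y(R14) = 0.06494 S between n0,n3
  Y(R15) = 0.0001299 S between n2,n1
  Y(R16) = 0.2309 S between n1,n4
  Ix: injects 0.279 A into n1 (from n8)
Assemble and solve the 8×8 MNA system:
  V(n1)=0.5117  V(n2)=-72.63  V(n3)=0.1080  V(n4)=0.5017  V(n5)=0.4997  V(n6)=0.1135  V(n7)=0.3778  V(n8)=-72.66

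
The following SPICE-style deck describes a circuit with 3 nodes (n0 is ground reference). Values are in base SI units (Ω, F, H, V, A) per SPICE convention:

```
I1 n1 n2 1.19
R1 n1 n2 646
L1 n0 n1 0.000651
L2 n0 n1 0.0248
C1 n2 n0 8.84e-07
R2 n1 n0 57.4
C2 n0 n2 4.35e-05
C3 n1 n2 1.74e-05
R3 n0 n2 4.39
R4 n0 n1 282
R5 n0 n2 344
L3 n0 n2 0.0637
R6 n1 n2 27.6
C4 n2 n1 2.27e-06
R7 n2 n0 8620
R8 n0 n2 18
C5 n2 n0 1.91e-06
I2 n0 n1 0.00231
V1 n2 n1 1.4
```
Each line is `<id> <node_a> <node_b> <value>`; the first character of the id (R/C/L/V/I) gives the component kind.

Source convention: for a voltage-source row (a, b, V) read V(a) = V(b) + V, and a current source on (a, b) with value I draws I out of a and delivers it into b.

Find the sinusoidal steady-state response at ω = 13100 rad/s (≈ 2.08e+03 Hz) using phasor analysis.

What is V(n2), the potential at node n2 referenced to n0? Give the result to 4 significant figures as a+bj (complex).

MNA unknowns: 2 node voltages V₁..V_2 plus 1 source current (V1)
I1: z[1]−=1.19, z[2]+=1.19
R1: Y=0.001548+0.000j on G[1,2]
L1: Y=0.000-0.1173j on G[0,1]
L2: Y=0.000-0.003078j on G[0,1]
C1: Y=0.000+0.01158j on G[2,0]
R2: Y=0.01742+0.000j on G[1,0]
C2: Y=0.000+0.5698j on G[0,2]
C3: Y=0.000+0.2279j on G[1,2]
R3: Y=0.2278+0.000j on G[0,2]
R4: Y=0.003546+0.000j on G[0,1]
R5: Y=0.002907+0.000j on G[0,2]
L3: Y=0.000-0.001198j on G[0,2]
R6: Y=0.03623+0.000j on G[1,2]
C4: Y=0.000+0.02974j on G[2,1]
R7: Y=0.0001160+0.000j on G[2,0]
R8: Y=0.05556+0.000j on G[0,2]
C5: Y=0.000+0.02502j on G[2,0]
I2: z[0]−=0.00231, z[1]+=0.00231
V1: row V2−V1=1.4, i_V1 at 2,1
solve → V1=-1.618-0.2037j, V2=-0.2183-0.2037j
aux → i_V1=1.076-0.1703j

-0.2183-0.2037j V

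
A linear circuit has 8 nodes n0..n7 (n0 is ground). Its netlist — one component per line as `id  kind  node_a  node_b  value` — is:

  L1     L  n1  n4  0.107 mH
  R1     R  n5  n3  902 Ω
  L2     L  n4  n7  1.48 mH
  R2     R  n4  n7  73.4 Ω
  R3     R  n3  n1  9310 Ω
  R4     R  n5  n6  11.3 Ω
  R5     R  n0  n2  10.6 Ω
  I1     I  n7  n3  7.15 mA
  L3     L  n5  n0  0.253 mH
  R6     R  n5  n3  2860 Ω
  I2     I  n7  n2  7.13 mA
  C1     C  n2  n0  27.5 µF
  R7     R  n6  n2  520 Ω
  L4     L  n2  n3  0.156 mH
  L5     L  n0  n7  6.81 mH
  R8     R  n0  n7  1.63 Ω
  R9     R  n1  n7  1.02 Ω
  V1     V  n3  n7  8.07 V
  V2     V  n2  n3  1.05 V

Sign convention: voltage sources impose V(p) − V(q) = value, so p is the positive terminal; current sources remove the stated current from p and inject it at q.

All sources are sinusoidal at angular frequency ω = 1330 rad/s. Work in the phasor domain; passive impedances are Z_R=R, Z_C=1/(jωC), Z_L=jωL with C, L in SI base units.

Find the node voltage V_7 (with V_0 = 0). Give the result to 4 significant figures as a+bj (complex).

MNA unknowns: 7 node voltages V₁..V_7 plus 2 source currents (V1, V2)
L1: Y=0.000-7.027j on G[1,4]
R1: Y=0.001109+0.000j on G[5,3]
L2: Y=0.000-0.5080j on G[4,7]
R2: Y=0.01362+0.000j on G[4,7]
R3: Y=0.0001074+0.000j on G[3,1]
R4: Y=0.08850+0.000j on G[5,6]
R5: Y=0.09434+0.000j on G[0,2]
I1: z[7]−=0.00715, z[3]+=0.00715
L3: Y=0.000-2.972j on G[5,0]
R6: Y=0.0003497+0.000j on G[5,3]
I2: z[7]−=0.00713, z[2]+=0.00713
C1: Y=0.000+0.03658j on G[2,0]
R7: Y=0.001923+0.000j on G[6,2]
L4: Y=0.000-4.820j on G[2,3]
L5: Y=0.000-0.1104j on G[0,7]
R8: Y=0.6135+0.000j on G[0,7]
R9: Y=0.9804+0.000j on G[1,7]
V1: row V3−V7=8.07, i_V1 at 3,7
V2: row V2−V3=1.05, i_V2 at 2,3
solve → V1=-1.188-0.5921j, V2=7.931-0.5924j, V3=6.881-0.5924j, V4=-1.188-0.5921j, V5=0.0006754+0.008399j, V6=0.1693-0.004380j, V7=-1.189-0.5924j
aux → i_V1=-0.7814-0.2322j, i_V2=-0.7777+4.828j

-1.189-0.5924j V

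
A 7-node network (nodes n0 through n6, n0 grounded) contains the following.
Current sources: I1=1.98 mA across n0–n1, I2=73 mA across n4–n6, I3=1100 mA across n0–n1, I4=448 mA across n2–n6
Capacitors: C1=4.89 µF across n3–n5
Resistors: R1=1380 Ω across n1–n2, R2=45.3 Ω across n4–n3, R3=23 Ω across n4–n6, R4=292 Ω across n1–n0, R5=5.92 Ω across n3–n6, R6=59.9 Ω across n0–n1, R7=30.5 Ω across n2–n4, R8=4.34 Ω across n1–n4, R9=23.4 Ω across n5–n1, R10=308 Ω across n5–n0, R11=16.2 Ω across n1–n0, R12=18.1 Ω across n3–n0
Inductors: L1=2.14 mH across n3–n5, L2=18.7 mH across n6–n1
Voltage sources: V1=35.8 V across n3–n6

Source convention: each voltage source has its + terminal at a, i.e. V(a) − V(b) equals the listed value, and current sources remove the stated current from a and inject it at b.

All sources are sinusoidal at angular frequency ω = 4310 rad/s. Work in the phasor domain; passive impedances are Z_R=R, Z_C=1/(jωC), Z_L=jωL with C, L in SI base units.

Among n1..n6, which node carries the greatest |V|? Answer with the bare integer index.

6

Apply KCL at each of the 6 non-ground nodes and solve the resulting linear system.
Node n1: branches {I1, I3, R1, R4, R6, R8, R9, L2, R11} → V_1 = 3.697+0.5427j
Node n2: branches {R1, R7, I4} → V_2 = -14.30+0.3098j
Node n3: branches {C1, R2, R5, L1, R12, V1} → V_3 = 13.81-0.5343j
Node n4: branches {I2, R2, R3, R7, R8} → V_4 = -1.038+0.3047j
Node n5: branches {C1, R9, L1, R10} → V_5 = 11.13-4.587j
Node n6: branches {I2, R3, R5, I4, L2, V1} → V_6 = -21.99-0.5343j
Source currents: i(V1)=-7.492+0.2822j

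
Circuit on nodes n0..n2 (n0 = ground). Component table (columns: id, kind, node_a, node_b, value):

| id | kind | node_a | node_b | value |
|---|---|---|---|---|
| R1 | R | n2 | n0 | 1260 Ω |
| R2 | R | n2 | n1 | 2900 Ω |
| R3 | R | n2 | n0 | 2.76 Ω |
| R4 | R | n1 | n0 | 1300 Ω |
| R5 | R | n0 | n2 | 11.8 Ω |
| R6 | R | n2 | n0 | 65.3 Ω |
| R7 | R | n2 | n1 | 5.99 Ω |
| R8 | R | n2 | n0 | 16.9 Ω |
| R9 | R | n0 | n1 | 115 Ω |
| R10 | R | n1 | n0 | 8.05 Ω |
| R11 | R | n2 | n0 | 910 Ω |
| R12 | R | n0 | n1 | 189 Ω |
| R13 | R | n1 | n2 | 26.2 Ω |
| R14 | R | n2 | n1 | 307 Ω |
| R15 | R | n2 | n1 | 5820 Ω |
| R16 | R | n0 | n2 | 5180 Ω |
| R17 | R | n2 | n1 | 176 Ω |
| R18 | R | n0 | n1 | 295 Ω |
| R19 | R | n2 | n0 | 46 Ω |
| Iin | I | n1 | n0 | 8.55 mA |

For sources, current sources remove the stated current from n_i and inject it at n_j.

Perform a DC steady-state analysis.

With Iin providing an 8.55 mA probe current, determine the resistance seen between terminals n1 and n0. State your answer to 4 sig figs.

R_eq = 3.374 Ω

Apply KCL at each of the 2 non-ground nodes and solve the resulting linear system.
Node n1: branches {R2, R4, R7, R9, R10, R12, R13, R14, R15, R17, R18, Iin} → V_1 = -0.02885
Node n2: branches {R1, R2, R3, R5, R6, R7, R8, R11, R13, R14, R15, R16, R17, R19} → V_2 = -0.008146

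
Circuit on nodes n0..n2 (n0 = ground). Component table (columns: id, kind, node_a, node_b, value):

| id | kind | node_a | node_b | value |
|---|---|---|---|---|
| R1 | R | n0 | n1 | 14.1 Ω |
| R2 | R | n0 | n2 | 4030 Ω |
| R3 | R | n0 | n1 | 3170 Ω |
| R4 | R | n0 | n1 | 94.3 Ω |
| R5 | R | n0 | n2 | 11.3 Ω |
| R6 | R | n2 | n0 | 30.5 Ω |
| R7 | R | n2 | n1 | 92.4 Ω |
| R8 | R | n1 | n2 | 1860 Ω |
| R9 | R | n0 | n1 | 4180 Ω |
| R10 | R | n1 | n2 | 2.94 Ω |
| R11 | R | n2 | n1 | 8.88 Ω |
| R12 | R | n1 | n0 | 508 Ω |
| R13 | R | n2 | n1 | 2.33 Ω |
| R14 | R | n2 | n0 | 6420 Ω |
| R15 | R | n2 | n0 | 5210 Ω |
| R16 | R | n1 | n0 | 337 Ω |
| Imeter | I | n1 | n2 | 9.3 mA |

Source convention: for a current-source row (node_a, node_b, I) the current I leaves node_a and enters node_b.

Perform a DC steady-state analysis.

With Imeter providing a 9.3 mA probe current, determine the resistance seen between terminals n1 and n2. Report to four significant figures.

Element admittances at DC:
  Y(R1) = 0.07092 S between n0,n1
  Y(R2) = 0.0002481 S between n0,n2
  Y(R3) = 0.0003155 S between n0,n1
  Y(R4) = 0.01060 S between n0,n1
  Y(R5) = 0.08850 S between n0,n2
  Y(R6) = 0.03279 S between n2,n0
  Y(R7) = 0.01082 S between n2,n1
  Y(R8) = 0.0005376 S between n1,n2
  Y(R9) = 0.0002392 S between n0,n1
  Y(R10) = 0.3401 S between n1,n2
  Y(R11) = 0.1126 S between n2,n1
  Y(R12) = 0.001969 S between n1,n0
  Y(R13) = 0.4292 S between n2,n1
  Y(R14) = 0.0001558 S between n2,n0
  Y(R15) = 0.0001919 S between n2,n0
  Y(R16) = 0.002967 S between n1,n0
  Imeter: injects 0.0093 A into n2 (from n1)
Assemble and solve the 2×2 MNA system:
  V(n1)=-0.005748  V(n2)=0.004104

R_eq = 1.059 Ω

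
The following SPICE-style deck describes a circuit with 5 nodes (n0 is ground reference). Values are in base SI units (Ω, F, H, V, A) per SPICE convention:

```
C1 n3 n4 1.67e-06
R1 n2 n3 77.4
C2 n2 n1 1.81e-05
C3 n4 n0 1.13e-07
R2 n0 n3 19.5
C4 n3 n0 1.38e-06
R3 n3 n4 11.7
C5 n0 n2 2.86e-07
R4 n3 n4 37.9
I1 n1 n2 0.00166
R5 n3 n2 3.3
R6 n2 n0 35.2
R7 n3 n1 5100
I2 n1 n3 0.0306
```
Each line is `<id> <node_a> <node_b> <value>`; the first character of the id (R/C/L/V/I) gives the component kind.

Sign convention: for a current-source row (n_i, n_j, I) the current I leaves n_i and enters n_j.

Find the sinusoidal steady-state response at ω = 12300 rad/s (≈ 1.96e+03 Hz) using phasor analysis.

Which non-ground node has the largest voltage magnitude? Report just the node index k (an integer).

Apply KCL at each of the 4 non-ground nodes and solve the resulting linear system.
Node n1: branches {C2, I1, R7, I2} → V_1 = -0.06027+0.1409j
Node n2: branches {R1, C2, C5, I1, R5, R6} → V_2 = -0.06014-0.003951j
Node n3: branches {C1, R1, R2, C4, R3, R4, R5, R7, I2} → V_3 = 0.03129-0.004886j
Node n4: branches {C1, C3, R3, R4} → V_4 = 0.03116-0.005249j

1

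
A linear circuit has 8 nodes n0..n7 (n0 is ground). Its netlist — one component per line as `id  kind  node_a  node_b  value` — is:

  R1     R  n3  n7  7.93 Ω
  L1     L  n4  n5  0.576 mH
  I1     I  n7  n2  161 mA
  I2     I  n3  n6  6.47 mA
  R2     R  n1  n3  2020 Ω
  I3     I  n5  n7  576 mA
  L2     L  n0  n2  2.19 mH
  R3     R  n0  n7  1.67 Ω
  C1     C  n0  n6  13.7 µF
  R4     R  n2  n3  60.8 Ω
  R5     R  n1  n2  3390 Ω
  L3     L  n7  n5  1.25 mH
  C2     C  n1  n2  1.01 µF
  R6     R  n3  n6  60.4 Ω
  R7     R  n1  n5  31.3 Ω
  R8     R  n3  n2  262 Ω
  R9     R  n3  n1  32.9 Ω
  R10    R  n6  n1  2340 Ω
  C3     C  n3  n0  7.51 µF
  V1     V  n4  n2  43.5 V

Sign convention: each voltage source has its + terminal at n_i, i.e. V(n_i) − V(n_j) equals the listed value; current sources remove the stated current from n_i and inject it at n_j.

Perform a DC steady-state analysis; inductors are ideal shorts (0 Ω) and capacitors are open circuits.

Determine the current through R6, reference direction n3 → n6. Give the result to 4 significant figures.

MNA unknowns: 7 node voltages V₁..V_7 plus 4 source currents (L1, L2, L3, V1)
R1: Y=0.1261 on G[3,7]
L1: row V4−V5=0, i_L1 at 4,5
I1: z[7]−=0.161, z[2]+=0.161
I2: z[3]−=0.00647, z[6]+=0.00647
R2: Y=0.0004950 on G[1,3]
I3: z[5]−=0.576, z[7]+=0.576
L2: row V0−V2=0, i_L2 at 0,2
R3: Y=0.5988 on G[0,7]
C1: Y=0.000 on G[0,6]
R4: Y=0.01645 on G[2,3]
R5: Y=0.0002950 on G[1,2]
L3: row V7−V5=0, i_L3 at 7,5
C2: Y=0.000 on G[1,2]
R6: Y=0.01656 on G[3,6]
R7: Y=0.03195 on G[1,5]
R8: Y=0.003817 on G[3,2]
R9: Y=0.03040 on G[3,1]
R10: Y=0.0004274 on G[6,1]
C3: Y=0.000 on G[3,0]
V1: row V4−V2=43.5, i_V1 at 4,2
solve → V1=40.60, V2=0.000, V3=38.03, V4=43.50, V5=43.50, V6=38.47, V7=43.50
aux → i_L1=26.99, i_L2=26.05, i_L3=-26.32, i_V1=-26.99

-0.007381 A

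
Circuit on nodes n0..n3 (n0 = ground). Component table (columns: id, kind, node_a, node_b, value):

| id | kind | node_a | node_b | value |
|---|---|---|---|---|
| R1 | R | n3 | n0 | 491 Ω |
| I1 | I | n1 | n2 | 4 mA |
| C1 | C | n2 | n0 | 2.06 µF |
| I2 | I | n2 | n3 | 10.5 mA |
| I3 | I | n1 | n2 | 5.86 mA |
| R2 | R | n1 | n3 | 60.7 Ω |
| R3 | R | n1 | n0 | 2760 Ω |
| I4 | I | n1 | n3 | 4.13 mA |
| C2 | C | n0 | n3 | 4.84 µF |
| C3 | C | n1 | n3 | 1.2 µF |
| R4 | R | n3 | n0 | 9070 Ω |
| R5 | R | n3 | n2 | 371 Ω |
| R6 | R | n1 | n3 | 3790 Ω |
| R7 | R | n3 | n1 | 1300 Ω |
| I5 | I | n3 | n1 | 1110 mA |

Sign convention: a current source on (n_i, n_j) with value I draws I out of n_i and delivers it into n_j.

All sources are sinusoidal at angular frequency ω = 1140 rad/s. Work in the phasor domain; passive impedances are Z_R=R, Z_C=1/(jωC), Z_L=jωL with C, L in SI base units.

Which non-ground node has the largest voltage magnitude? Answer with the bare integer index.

Apply KCL at each of the 3 non-ground nodes and solve the resulting linear system.
Node n1: branches {I1, I3, R2, R3, I4, C3, R6, R7, I5} → V_1 = 59.90-2.125j
Node n2: branches {I1, C1, I2, I3, R5} → V_2 = 0.5284+2.137j
Node n3: branches {R1, I2, R2, I4, C2, C3, R4, R5, R6, R7, I5} → V_3 = -1.096+2.597j

1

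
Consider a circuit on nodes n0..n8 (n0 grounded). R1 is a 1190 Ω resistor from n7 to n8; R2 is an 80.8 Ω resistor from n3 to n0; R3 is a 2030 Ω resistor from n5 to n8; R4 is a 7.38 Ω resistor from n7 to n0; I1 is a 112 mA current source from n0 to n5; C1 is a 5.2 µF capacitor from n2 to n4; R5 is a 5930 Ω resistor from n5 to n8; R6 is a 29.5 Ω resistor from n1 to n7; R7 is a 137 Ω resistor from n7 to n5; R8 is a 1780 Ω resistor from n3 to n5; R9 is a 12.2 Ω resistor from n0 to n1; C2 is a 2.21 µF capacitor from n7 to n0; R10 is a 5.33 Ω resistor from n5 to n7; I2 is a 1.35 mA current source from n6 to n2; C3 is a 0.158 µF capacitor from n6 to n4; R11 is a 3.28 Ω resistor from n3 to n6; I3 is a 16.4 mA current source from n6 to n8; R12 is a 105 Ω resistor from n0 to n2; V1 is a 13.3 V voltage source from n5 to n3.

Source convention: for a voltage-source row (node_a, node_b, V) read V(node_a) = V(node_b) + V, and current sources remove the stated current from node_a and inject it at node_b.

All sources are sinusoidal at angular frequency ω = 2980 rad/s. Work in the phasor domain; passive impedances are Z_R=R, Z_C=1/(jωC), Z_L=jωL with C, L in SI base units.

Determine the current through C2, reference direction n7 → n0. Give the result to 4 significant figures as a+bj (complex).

0.0002062+0.009984j A

Element admittances at ω=2980 rad/s:
  Y(R1) = 0.0008403+0.000j S between n7,n8
  Y(R2) = 0.01238+0.000j S between n3,n0
  Y(R3) = 0.0004926+0.000j S between n5,n8
  Y(R4) = 0.1355+0.000j S between n7,n0
  I1: injects 0.112 A into n5 (from n0)
  Y(C1) = 0.000+0.01550j S between n2,n4
  Y(R5) = 0.0001686+0.000j S between n5,n8
  Y(R6) = 0.03390+0.000j S between n1,n7
  Y(R7) = 0.007299+0.000j S between n7,n5
  Y(R8) = 0.0005618+0.000j S between n3,n5
  Y(R9) = 0.08197+0.000j S between n0,n1
  Y(C2) = 0.000+0.006586j S between n7,n0
  Y(R10) = 0.1876+0.000j S between n5,n7
  I2: injects 0.00135 A into n2 (from n6)
  Y(C3) = 0.000+0.0004708j S between n6,n4
  Y(R11) = 0.3049+0.000j S between n3,n6
  I3: injects 0.0164 A into n8 (from n6)
  Y(R12) = 0.009524+0.000j S between n0,n2
  V1: constraint V(n5)−V(n3) = 13.3
Assemble and solve the 9×9 MNA system:
  V(n1)=0.4435-0.009160j  V(n2)=0.1165-0.5165j  V(n3)=-10.59-0.005753j  V(n4)=-0.2010-0.5010j  V(n5)=2.708-0.005753j  V(n6)=-10.65+0.01038j  V(n7)=1.516-0.03131j  V(n8)=12.96-0.02006j
  i(V1)=-0.1211-0.004991j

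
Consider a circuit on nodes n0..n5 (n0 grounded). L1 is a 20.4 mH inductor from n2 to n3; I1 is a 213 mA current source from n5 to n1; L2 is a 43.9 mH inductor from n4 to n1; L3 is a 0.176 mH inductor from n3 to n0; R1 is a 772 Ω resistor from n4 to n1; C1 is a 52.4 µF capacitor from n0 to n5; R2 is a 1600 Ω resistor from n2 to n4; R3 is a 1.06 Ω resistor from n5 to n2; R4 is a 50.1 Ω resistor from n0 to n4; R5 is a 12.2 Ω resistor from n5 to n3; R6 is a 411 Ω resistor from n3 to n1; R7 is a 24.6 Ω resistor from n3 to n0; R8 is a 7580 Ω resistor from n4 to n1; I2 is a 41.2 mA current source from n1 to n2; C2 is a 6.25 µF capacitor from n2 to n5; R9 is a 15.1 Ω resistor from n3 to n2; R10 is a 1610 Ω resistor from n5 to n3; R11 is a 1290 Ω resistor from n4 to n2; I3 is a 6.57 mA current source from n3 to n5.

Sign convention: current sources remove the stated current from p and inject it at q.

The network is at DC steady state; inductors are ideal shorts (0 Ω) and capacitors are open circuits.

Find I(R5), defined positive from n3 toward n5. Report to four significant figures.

Apply KCL at each of the 5 non-ground nodes and solve the resulting linear system.
Node n1: branches {I1, L2, R1, R6, R8, I2} → V_1 = 7.221
Node n2: branches {L1, R2, R3, I2, C2, R9, R11} → V_2 = 0.000
Node n3: branches {L1, L3, R5, R6, R7, R9, R10, I3} → V_3 = 0.000
Node n4: branches {L2, R1, R2, R4, R8, R11} → V_4 = 7.221
Node n5: branches {I1, C1, R3, R5, C2, R10, I3} → V_5 = -0.2012
Source currents: i(L1)=-0.1385, i(L2)=-0.1542, i(L3)=-0.1441

0.01649 A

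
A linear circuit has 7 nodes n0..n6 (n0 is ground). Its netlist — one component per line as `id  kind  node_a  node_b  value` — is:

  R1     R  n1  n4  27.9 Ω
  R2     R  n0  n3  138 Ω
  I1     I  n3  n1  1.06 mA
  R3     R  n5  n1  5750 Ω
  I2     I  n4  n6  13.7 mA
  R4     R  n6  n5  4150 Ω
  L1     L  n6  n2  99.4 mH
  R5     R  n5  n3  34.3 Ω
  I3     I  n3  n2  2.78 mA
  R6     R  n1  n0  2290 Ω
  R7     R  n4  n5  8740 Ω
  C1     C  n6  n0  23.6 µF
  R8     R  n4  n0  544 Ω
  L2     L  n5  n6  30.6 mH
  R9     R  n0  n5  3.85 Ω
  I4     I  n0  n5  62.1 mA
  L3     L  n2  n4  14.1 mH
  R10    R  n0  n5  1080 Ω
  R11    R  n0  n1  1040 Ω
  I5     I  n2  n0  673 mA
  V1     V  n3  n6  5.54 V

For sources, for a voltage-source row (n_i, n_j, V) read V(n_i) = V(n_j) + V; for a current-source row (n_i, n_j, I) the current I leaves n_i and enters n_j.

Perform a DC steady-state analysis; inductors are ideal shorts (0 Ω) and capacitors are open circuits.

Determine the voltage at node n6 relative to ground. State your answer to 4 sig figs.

Element admittances at DC:
  Y(R1) = 0.03584 S between n1,n4
  Y(R2) = 0.007246 S between n0,n3
  I1: injects 0.00106 A into n1 (from n3)
  Y(R3) = 0.0001739 S between n5,n1
  I2: injects 0.0137 A into n6 (from n4)
  Y(R4) = 0.0002410 S between n6,n5
  L1: short n6↔n2 (DC inductor)
  Y(R5) = 0.02915 S between n5,n3
  I3: injects 0.00278 A into n2 (from n3)
  Y(R6) = 0.0004367 S between n1,n0
  Y(R7) = 0.0001144 S between n4,n5
  Y(C1) = 0.000 S between n6,n0
  Y(R8) = 0.001838 S between n4,n0
  L2: short n5↔n6 (DC inductor)
  Y(R9) = 0.2597 S between n0,n5
  I4: injects 0.0621 A into n5 (from n0)
  L3: short n2↔n4 (DC inductor)
  Y(R10) = 0.0009259 S between n0,n5
  Y(R11) = 0.0009615 S between n0,n1
  I5: injects 0.673 A into n0 (from n2)
  V1: constraint V(n3)−V(n6) = 5.54
Assemble and solve the 10×10 MNA system:
  V(n1)=-2.284  V(n2)=-2.402  V(n3)=3.138  V(n4)=-2.402  V(n5)=-2.402  V(n6)=-2.402
  i(L1)=0.6753  i(L2)=0.8497  i(L3)=0.005053  i(V1)=-0.1881

-2.402 V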